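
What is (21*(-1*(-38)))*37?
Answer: 29526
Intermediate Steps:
(21*(-1*(-38)))*37 = (21*38)*37 = 798*37 = 29526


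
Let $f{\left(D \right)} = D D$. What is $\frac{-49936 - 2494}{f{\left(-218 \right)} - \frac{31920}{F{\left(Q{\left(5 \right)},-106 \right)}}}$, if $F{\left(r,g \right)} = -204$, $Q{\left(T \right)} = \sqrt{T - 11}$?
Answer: $- \frac{445655}{405284} \approx -1.0996$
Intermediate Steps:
$f{\left(D \right)} = D^{2}$
$Q{\left(T \right)} = \sqrt{-11 + T}$
$\frac{-49936 - 2494}{f{\left(-218 \right)} - \frac{31920}{F{\left(Q{\left(5 \right)},-106 \right)}}} = \frac{-49936 - 2494}{\left(-218\right)^{2} - \frac{31920}{-204}} = - \frac{52430}{47524 - - \frac{2660}{17}} = - \frac{52430}{47524 + \frac{2660}{17}} = - \frac{52430}{\frac{810568}{17}} = \left(-52430\right) \frac{17}{810568} = - \frac{445655}{405284}$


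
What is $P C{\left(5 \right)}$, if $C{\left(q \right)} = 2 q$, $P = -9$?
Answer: $-90$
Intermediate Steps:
$P C{\left(5 \right)} = - 9 \cdot 2 \cdot 5 = \left(-9\right) 10 = -90$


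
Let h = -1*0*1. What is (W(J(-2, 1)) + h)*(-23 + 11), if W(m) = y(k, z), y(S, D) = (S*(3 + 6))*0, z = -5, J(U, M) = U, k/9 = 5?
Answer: 0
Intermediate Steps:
k = 45 (k = 9*5 = 45)
h = 0 (h = 0*1 = 0)
y(S, D) = 0 (y(S, D) = (S*9)*0 = (9*S)*0 = 0)
W(m) = 0
(W(J(-2, 1)) + h)*(-23 + 11) = (0 + 0)*(-23 + 11) = 0*(-12) = 0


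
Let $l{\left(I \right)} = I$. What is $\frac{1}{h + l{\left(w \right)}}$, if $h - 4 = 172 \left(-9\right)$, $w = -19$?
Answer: $- \frac{1}{1563} \approx -0.0006398$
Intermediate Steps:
$h = -1544$ ($h = 4 + 172 \left(-9\right) = 4 - 1548 = -1544$)
$\frac{1}{h + l{\left(w \right)}} = \frac{1}{-1544 - 19} = \frac{1}{-1563} = - \frac{1}{1563}$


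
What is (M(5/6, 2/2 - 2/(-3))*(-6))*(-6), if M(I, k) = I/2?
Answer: 15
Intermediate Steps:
M(I, k) = I/2 (M(I, k) = I*(½) = I/2)
(M(5/6, 2/2 - 2/(-3))*(-6))*(-6) = (((5/6)/2)*(-6))*(-6) = (((5*(⅙))/2)*(-6))*(-6) = (((½)*(⅚))*(-6))*(-6) = ((5/12)*(-6))*(-6) = -5/2*(-6) = 15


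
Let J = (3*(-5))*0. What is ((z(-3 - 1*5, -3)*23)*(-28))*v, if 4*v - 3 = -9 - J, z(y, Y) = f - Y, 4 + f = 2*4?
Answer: 6762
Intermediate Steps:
f = 4 (f = -4 + 2*4 = -4 + 8 = 4)
z(y, Y) = 4 - Y
J = 0 (J = -15*0 = 0)
v = -3/2 (v = 3/4 + (-9 - 1*0)/4 = 3/4 + (-9 + 0)/4 = 3/4 + (1/4)*(-9) = 3/4 - 9/4 = -3/2 ≈ -1.5000)
((z(-3 - 1*5, -3)*23)*(-28))*v = (((4 - 1*(-3))*23)*(-28))*(-3/2) = (((4 + 3)*23)*(-28))*(-3/2) = ((7*23)*(-28))*(-3/2) = (161*(-28))*(-3/2) = -4508*(-3/2) = 6762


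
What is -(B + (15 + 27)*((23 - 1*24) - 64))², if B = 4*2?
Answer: -7409284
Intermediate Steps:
B = 8
-(B + (15 + 27)*((23 - 1*24) - 64))² = -(8 + (15 + 27)*((23 - 1*24) - 64))² = -(8 + 42*((23 - 24) - 64))² = -(8 + 42*(-1 - 64))² = -(8 + 42*(-65))² = -(8 - 2730)² = -1*(-2722)² = -1*7409284 = -7409284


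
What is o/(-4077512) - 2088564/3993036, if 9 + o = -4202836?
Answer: 688830551221/1356804350536 ≈ 0.50769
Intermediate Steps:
o = -4202845 (o = -9 - 4202836 = -4202845)
o/(-4077512) - 2088564/3993036 = -4202845/(-4077512) - 2088564/3993036 = -4202845*(-1/4077512) - 2088564*1/3993036 = 4202845/4077512 - 174047/332753 = 688830551221/1356804350536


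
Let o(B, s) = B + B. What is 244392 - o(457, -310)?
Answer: 243478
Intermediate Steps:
o(B, s) = 2*B
244392 - o(457, -310) = 244392 - 2*457 = 244392 - 1*914 = 244392 - 914 = 243478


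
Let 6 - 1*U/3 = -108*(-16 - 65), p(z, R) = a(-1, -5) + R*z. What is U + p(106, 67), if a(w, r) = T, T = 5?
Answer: -19119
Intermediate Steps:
a(w, r) = 5
p(z, R) = 5 + R*z
U = -26226 (U = 18 - (-324)*(-16 - 65) = 18 - (-324)*(-81) = 18 - 3*8748 = 18 - 26244 = -26226)
U + p(106, 67) = -26226 + (5 + 67*106) = -26226 + (5 + 7102) = -26226 + 7107 = -19119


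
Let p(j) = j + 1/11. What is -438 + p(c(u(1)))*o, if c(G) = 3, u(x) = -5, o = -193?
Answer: -11380/11 ≈ -1034.5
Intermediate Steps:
p(j) = 1/11 + j (p(j) = j + 1/11 = 1/11 + j)
-438 + p(c(u(1)))*o = -438 + (1/11 + 3)*(-193) = -438 + (34/11)*(-193) = -438 - 6562/11 = -11380/11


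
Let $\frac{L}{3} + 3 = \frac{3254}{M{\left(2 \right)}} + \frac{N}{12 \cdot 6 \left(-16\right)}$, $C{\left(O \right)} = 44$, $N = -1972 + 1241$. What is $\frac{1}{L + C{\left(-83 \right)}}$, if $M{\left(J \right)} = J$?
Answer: $\frac{384}{1888475} \approx 0.00020334$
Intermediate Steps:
$N = -731$
$L = \frac{1871579}{384}$ ($L = -9 + 3 \left(\frac{3254}{2} - \frac{731}{12 \cdot 6 \left(-16\right)}\right) = -9 + 3 \left(3254 \cdot \frac{1}{2} - \frac{731}{72 \left(-16\right)}\right) = -9 + 3 \left(1627 - \frac{731}{-1152}\right) = -9 + 3 \left(1627 - - \frac{731}{1152}\right) = -9 + 3 \left(1627 + \frac{731}{1152}\right) = -9 + 3 \cdot \frac{1875035}{1152} = -9 + \frac{1875035}{384} = \frac{1871579}{384} \approx 4873.9$)
$\frac{1}{L + C{\left(-83 \right)}} = \frac{1}{\frac{1871579}{384} + 44} = \frac{1}{\frac{1888475}{384}} = \frac{384}{1888475}$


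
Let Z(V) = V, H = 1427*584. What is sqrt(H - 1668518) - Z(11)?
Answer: -11 + 5*I*sqrt(33406) ≈ -11.0 + 913.87*I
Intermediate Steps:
H = 833368
sqrt(H - 1668518) - Z(11) = sqrt(833368 - 1668518) - 1*11 = sqrt(-835150) - 11 = 5*I*sqrt(33406) - 11 = -11 + 5*I*sqrt(33406)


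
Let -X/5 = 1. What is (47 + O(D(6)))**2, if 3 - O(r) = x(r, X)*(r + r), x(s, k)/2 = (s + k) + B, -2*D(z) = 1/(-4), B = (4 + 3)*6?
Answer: 253009/256 ≈ 988.32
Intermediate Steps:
B = 42 (B = 7*6 = 42)
X = -5 (X = -5*1 = -5)
D(z) = 1/8 (D(z) = -1/2/(-4) = -1/2*(-1/4) = 1/8)
x(s, k) = 84 + 2*k + 2*s (x(s, k) = 2*((s + k) + 42) = 2*((k + s) + 42) = 2*(42 + k + s) = 84 + 2*k + 2*s)
O(r) = 3 - 2*r*(74 + 2*r) (O(r) = 3 - (84 + 2*(-5) + 2*r)*(r + r) = 3 - (84 - 10 + 2*r)*2*r = 3 - (74 + 2*r)*2*r = 3 - 2*r*(74 + 2*r))
(47 + O(D(6)))**2 = (47 + (3 - 4*1/8*(37 + 1/8)))**2 = (47 + (3 - 4*1/8*297/8))**2 = (47 + (3 - 297/16))**2 = (47 - 249/16)**2 = (503/16)**2 = 253009/256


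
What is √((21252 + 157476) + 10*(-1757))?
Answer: √161158 ≈ 401.44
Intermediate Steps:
√((21252 + 157476) + 10*(-1757)) = √(178728 - 17570) = √161158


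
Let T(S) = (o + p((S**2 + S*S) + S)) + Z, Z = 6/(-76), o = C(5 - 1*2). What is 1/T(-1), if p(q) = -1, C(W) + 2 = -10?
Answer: -38/497 ≈ -0.076459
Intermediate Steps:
C(W) = -12 (C(W) = -2 - 10 = -12)
o = -12
Z = -3/38 (Z = 6*(-1/76) = -3/38 ≈ -0.078947)
T(S) = -497/38 (T(S) = (-12 - 1) - 3/38 = -13 - 3/38 = -497/38)
1/T(-1) = 1/(-497/38) = -38/497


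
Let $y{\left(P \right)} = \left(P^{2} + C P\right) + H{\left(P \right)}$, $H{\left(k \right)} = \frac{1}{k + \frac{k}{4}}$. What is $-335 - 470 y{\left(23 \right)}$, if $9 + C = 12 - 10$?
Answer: $- \frac{3986161}{23} \approx -1.7331 \cdot 10^{5}$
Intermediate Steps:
$C = -7$ ($C = -9 + \left(12 - 10\right) = -9 + 2 = -7$)
$H{\left(k \right)} = \frac{4}{5 k}$ ($H{\left(k \right)} = \frac{1}{k + k \frac{1}{4}} = \frac{1}{k + \frac{k}{4}} = \frac{1}{\frac{5}{4} k} = \frac{4}{5 k}$)
$y{\left(P \right)} = P^{2} - 7 P + \frac{4}{5 P}$ ($y{\left(P \right)} = \left(P^{2} - 7 P\right) + \frac{4}{5 P} = P^{2} - 7 P + \frac{4}{5 P}$)
$-335 - 470 y{\left(23 \right)} = -335 - 470 \left(23^{2} - 161 + \frac{4}{5 \cdot 23}\right) = -335 - 470 \left(529 - 161 + \frac{4}{5} \cdot \frac{1}{23}\right) = -335 - 470 \left(529 - 161 + \frac{4}{115}\right) = -335 - \frac{3978456}{23} = - \frac{3986161}{23}$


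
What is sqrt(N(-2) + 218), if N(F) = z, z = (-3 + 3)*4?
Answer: sqrt(218) ≈ 14.765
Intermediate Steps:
z = 0 (z = 0*4 = 0)
N(F) = 0
sqrt(N(-2) + 218) = sqrt(0 + 218) = sqrt(218)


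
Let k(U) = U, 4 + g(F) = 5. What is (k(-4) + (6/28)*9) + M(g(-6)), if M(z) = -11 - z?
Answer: -197/14 ≈ -14.071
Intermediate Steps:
g(F) = 1 (g(F) = -4 + 5 = 1)
(k(-4) + (6/28)*9) + M(g(-6)) = (-4 + (6/28)*9) + (-11 - 1*1) = (-4 + (6*(1/28))*9) + (-11 - 1) = (-4 + (3/14)*9) - 12 = (-4 + 27/14) - 12 = -29/14 - 12 = -197/14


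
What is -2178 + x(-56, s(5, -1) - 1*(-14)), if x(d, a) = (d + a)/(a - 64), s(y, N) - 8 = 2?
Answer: -10886/5 ≈ -2177.2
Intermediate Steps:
s(y, N) = 10 (s(y, N) = 8 + 2 = 10)
x(d, a) = (a + d)/(-64 + a)
-2178 + x(-56, s(5, -1) - 1*(-14)) = -2178 + ((10 - 1*(-14)) - 56)/(-64 + (10 - 1*(-14))) = -2178 + ((10 + 14) - 56)/(-64 + (10 + 14)) = -2178 + (24 - 56)/(-64 + 24) = -2178 - 32/(-40) = -2178 - 1/40*(-32) = -2178 + ⅘ = -10886/5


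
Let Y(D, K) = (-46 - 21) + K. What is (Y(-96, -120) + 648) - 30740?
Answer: -30279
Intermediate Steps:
Y(D, K) = -67 + K
(Y(-96, -120) + 648) - 30740 = ((-67 - 120) + 648) - 30740 = (-187 + 648) - 30740 = 461 - 30740 = -30279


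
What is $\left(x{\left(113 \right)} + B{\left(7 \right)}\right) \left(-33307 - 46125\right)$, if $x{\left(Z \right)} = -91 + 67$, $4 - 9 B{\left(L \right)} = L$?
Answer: $\frac{5798536}{3} \approx 1.9328 \cdot 10^{6}$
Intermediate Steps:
$B{\left(L \right)} = \frac{4}{9} - \frac{L}{9}$
$x{\left(Z \right)} = -24$
$\left(x{\left(113 \right)} + B{\left(7 \right)}\right) \left(-33307 - 46125\right) = \left(-24 + \left(\frac{4}{9} - \frac{7}{9}\right)\right) \left(-33307 - 46125\right) = \left(-24 + \left(\frac{4}{9} - \frac{7}{9}\right)\right) \left(-79432\right) = \left(-24 - \frac{1}{3}\right) \left(-79432\right) = \left(- \frac{73}{3}\right) \left(-79432\right) = \frac{5798536}{3}$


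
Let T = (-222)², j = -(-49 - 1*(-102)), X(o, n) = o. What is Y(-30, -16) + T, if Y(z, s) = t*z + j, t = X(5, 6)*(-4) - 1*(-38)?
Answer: 48691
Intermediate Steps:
t = 18 (t = 5*(-4) - 1*(-38) = -20 + 38 = 18)
j = -53 (j = -(-49 + 102) = -1*53 = -53)
Y(z, s) = -53 + 18*z (Y(z, s) = 18*z - 53 = -53 + 18*z)
T = 49284
Y(-30, -16) + T = (-53 + 18*(-30)) + 49284 = (-53 - 540) + 49284 = -593 + 49284 = 48691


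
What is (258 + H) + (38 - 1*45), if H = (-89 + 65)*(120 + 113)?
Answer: -5341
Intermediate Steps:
H = -5592 (H = -24*233 = -5592)
(258 + H) + (38 - 1*45) = (258 - 5592) + (38 - 1*45) = -5334 + (38 - 45) = -5334 - 7 = -5341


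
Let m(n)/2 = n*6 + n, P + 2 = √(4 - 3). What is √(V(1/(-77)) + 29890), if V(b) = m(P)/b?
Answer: 14*√158 ≈ 175.98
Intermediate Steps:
P = -1 (P = -2 + √(4 - 3) = -2 + √1 = -2 + 1 = -1)
m(n) = 14*n (m(n) = 2*(n*6 + n) = 2*(6*n + n) = 2*(7*n) = 14*n)
V(b) = -14/b (V(b) = (14*(-1))/b = -14/b)
√(V(1/(-77)) + 29890) = √(-14/(1/(-77)) + 29890) = √(-14/(-1/77) + 29890) = √(-14*(-77) + 29890) = √(1078 + 29890) = √30968 = 14*√158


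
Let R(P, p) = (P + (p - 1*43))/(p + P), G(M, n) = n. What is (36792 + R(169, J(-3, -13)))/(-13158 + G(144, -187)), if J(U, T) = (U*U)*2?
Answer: -6880248/2495515 ≈ -2.7570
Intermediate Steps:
J(U, T) = 2*U² (J(U, T) = U²*2 = 2*U²)
R(P, p) = (-43 + P + p)/(P + p) (R(P, p) = (P + (p - 43))/(P + p) = (P + (-43 + p))/(P + p) = (-43 + P + p)/(P + p))
(36792 + R(169, J(-3, -13)))/(-13158 + G(144, -187)) = (36792 + (-43 + 169 + 2*(-3)²)/(169 + 2*(-3)²))/(-13158 - 187) = (36792 + (-43 + 169 + 2*9)/(169 + 2*9))/(-13345) = (36792 + (-43 + 169 + 18)/(169 + 18))*(-1/13345) = (36792 + 144/187)*(-1/13345) = (6880248/187)*(-1/13345) = -6880248/2495515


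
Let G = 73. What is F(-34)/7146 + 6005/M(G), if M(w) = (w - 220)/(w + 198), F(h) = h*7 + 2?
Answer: -1938185587/175077 ≈ -11070.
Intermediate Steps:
F(h) = 2 + 7*h (F(h) = 7*h + 2 = 2 + 7*h)
M(w) = (-220 + w)/(198 + w)
F(-34)/7146 + 6005/M(G) = (2 + 7*(-34))/7146 + 6005/(((-220 + 73)/(198 + 73))) = (2 - 238)*(1/7146) + 6005/((-147/271)) = -236*1/7146 + 6005/(((1/271)*(-147))) = -118/3573 + 6005/(-147/271) = -118/3573 + 6005*(-271/147) = -118/3573 - 1627355/147 = -1938185587/175077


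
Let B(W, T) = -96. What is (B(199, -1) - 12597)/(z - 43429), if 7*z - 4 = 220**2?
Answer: 88851/255599 ≈ 0.34762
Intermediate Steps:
z = 48404/7 (z = 4/7 + (1/7)*220**2 = 4/7 + (1/7)*48400 = 4/7 + 48400/7 = 48404/7 ≈ 6914.9)
(B(199, -1) - 12597)/(z - 43429) = (-96 - 12597)/(48404/7 - 43429) = -12693/(-255599/7) = -12693*(-7/255599) = 88851/255599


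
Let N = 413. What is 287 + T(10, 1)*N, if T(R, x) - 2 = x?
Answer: 1526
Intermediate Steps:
T(R, x) = 2 + x
287 + T(10, 1)*N = 287 + (2 + 1)*413 = 287 + 3*413 = 287 + 1239 = 1526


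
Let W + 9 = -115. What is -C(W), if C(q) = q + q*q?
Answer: -15252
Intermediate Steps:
W = -124 (W = -9 - 115 = -124)
C(q) = q + q²
-C(W) = -(-124)*(1 - 124) = -(-124)*(-123) = -1*15252 = -15252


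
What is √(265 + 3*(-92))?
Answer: I*√11 ≈ 3.3166*I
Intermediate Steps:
√(265 + 3*(-92)) = √(265 - 276) = √(-11) = I*√11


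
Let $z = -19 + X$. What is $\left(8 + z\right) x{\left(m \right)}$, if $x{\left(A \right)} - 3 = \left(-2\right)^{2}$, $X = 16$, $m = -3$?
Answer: $35$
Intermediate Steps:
$x{\left(A \right)} = 7$ ($x{\left(A \right)} = 3 + \left(-2\right)^{2} = 3 + 4 = 7$)
$z = -3$ ($z = -19 + 16 = -3$)
$\left(8 + z\right) x{\left(m \right)} = \left(8 - 3\right) 7 = 5 \cdot 7 = 35$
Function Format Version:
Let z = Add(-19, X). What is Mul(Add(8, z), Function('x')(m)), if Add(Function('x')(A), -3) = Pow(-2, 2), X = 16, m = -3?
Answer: 35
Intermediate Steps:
Function('x')(A) = 7 (Function('x')(A) = Add(3, Pow(-2, 2)) = Add(3, 4) = 7)
z = -3 (z = Add(-19, 16) = -3)
Mul(Add(8, z), Function('x')(m)) = Mul(Add(8, -3), 7) = Mul(5, 7) = 35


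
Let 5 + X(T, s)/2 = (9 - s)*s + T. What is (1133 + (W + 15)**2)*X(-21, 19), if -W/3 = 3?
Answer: -505008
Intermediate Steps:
W = -9 (W = -3*3 = -9)
X(T, s) = -10 + 2*T + 2*s*(9 - s) (X(T, s) = -10 + 2*((9 - s)*s + T) = -10 + 2*(s*(9 - s) + T) = -10 + 2*(T + s*(9 - s)) = -10 + (2*T + 2*s*(9 - s)) = -10 + 2*T + 2*s*(9 - s))
(1133 + (W + 15)**2)*X(-21, 19) = (1133 + (-9 + 15)**2)*(-10 - 2*19**2 + 2*(-21) + 18*19) = (1133 + 6**2)*(-10 - 2*361 - 42 + 342) = (1133 + 36)*(-10 - 722 - 42 + 342) = 1169*(-432) = -505008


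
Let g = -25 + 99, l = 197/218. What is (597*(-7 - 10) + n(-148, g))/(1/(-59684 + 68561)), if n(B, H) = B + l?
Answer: -19924861473/218 ≈ -9.1398e+7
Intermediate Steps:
l = 197/218 (l = 197*(1/218) = 197/218 ≈ 0.90367)
g = 74
n(B, H) = 197/218 + B (n(B, H) = B + 197/218 = 197/218 + B)
(597*(-7 - 10) + n(-148, g))/(1/(-59684 + 68561)) = (597*(-7 - 10) + (197/218 - 148))/(1/(-59684 + 68561)) = (597*(-17) - 32067/218)/(1/8877) = (-10149 - 32067/218)/(1/8877) = -2244549/218*8877 = -19924861473/218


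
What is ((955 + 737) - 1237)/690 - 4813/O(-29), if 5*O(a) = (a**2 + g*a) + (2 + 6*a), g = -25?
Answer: -798529/48093 ≈ -16.604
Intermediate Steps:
O(a) = 2/5 - 19*a/5 + a**2/5 (O(a) = ((a**2 - 25*a) + (2 + 6*a))/5 = (2 + a**2 - 19*a)/5 = 2/5 - 19*a/5 + a**2/5)
((955 + 737) - 1237)/690 - 4813/O(-29) = ((955 + 737) - 1237)/690 - 4813/(2/5 - 19/5*(-29) + (1/5)*(-29)**2) = (1692 - 1237)*(1/690) - 4813/(2/5 + 551/5 + (1/5)*841) = 455*(1/690) - 4813/(2/5 + 551/5 + 841/5) = 91/138 - 4813/1394/5 = 91/138 - 4813*5/1394 = 91/138 - 24065/1394 = -798529/48093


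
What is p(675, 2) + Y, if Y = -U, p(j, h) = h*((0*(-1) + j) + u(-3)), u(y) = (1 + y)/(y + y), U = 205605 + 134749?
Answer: -1017010/3 ≈ -3.3900e+5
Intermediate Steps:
U = 340354
u(y) = (1 + y)/(2*y) (u(y) = (1 + y)/((2*y)) = (1 + y)*(1/(2*y)) = (1 + y)/(2*y))
p(j, h) = h*(1/3 + j) (p(j, h) = h*((0*(-1) + j) + (1/2)*(1 - 3)/(-3)) = h*((0 + j) + (1/2)*(-1/3)*(-2)) = h*(j + 1/3) = h*(1/3 + j))
Y = -340354 (Y = -1*340354 = -340354)
p(675, 2) + Y = 2*(1/3 + 675) - 340354 = 2*(2026/3) - 340354 = 4052/3 - 340354 = -1017010/3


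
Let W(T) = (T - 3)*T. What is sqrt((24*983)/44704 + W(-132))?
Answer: sqrt(139114809273)/2794 ≈ 133.49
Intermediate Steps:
W(T) = T*(-3 + T) (W(T) = (-3 + T)*T = T*(-3 + T))
sqrt((24*983)/44704 + W(-132)) = sqrt((24*983)/44704 - 132*(-3 - 132)) = sqrt(23592*(1/44704) - 132*(-135)) = sqrt(2949/5588 + 17820) = sqrt(99581109/5588) = sqrt(139114809273)/2794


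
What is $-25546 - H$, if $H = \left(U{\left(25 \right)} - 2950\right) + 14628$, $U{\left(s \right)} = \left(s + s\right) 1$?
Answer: $-37274$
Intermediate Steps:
$U{\left(s \right)} = 2 s$ ($U{\left(s \right)} = 2 s 1 = 2 s$)
$H = 11728$ ($H = \left(2 \cdot 25 - 2950\right) + 14628 = \left(50 - 2950\right) + 14628 = -2900 + 14628 = 11728$)
$-25546 - H = -25546 - 11728 = -37274$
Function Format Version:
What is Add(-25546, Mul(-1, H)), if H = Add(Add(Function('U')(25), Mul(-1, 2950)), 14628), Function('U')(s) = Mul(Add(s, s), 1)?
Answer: -37274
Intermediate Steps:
Function('U')(s) = Mul(2, s) (Function('U')(s) = Mul(Mul(2, s), 1) = Mul(2, s))
H = 11728 (H = Add(Add(Mul(2, 25), Mul(-1, 2950)), 14628) = Add(Add(50, -2950), 14628) = Add(-2900, 14628) = 11728)
Add(-25546, Mul(-1, H)) = Add(-25546, Mul(-1, 11728)) = Add(-25546, -11728) = -37274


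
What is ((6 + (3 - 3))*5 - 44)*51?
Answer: -714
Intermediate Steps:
((6 + (3 - 3))*5 - 44)*51 = ((6 + 0)*5 - 44)*51 = (6*5 - 44)*51 = (30 - 44)*51 = -14*51 = -714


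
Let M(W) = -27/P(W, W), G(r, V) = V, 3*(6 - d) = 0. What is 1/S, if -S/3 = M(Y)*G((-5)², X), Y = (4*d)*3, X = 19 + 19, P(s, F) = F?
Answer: 4/171 ≈ 0.023392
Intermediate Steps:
d = 6 (d = 6 - ⅓*0 = 6 + 0 = 6)
X = 38
Y = 72 (Y = (4*6)*3 = 24*3 = 72)
M(W) = -27/W
S = 171/4 (S = -3*(-27/72)*38 = -3*(-27*1/72)*38 = -(-9)*38/8 = -3*(-57/4) = 171/4 ≈ 42.750)
1/S = 1/(171/4) = 4/171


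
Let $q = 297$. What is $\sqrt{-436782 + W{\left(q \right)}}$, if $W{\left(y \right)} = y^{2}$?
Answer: $i \sqrt{348573} \approx 590.4 i$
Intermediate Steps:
$\sqrt{-436782 + W{\left(q \right)}} = \sqrt{-436782 + 297^{2}} = \sqrt{-436782 + 88209} = \sqrt{-348573} = i \sqrt{348573}$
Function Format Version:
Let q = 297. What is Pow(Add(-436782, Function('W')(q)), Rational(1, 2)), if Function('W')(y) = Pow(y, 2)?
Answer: Mul(I, Pow(348573, Rational(1, 2))) ≈ Mul(590.40, I)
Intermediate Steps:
Pow(Add(-436782, Function('W')(q)), Rational(1, 2)) = Pow(Add(-436782, Pow(297, 2)), Rational(1, 2)) = Pow(Add(-436782, 88209), Rational(1, 2)) = Pow(-348573, Rational(1, 2)) = Mul(I, Pow(348573, Rational(1, 2)))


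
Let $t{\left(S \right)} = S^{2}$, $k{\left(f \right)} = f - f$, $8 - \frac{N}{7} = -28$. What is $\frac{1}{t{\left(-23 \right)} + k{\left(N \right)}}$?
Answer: $\frac{1}{529} \approx 0.0018904$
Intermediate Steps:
$N = 252$ ($N = 56 - -196 = 56 + 196 = 252$)
$k{\left(f \right)} = 0$
$\frac{1}{t{\left(-23 \right)} + k{\left(N \right)}} = \frac{1}{\left(-23\right)^{2} + 0} = \frac{1}{529 + 0} = \frac{1}{529}$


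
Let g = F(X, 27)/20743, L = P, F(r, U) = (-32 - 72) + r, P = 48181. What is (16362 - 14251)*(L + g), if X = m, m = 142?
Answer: 2109772497831/20743 ≈ 1.0171e+8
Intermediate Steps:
X = 142
F(r, U) = -104 + r
L = 48181
g = 38/20743 (g = (-104 + 142)/20743 = 38*(1/20743) = 38/20743 ≈ 0.0018319)
(16362 - 14251)*(L + g) = (16362 - 14251)*(48181 + 38/20743) = 2111*(999418521/20743) = 2109772497831/20743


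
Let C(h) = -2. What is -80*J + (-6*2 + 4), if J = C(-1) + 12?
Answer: -808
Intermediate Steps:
J = 10 (J = -2 + 12 = 10)
-80*J + (-6*2 + 4) = -80*10 + (-6*2 + 4) = -800 + (-12 + 4) = -800 - 8 = -808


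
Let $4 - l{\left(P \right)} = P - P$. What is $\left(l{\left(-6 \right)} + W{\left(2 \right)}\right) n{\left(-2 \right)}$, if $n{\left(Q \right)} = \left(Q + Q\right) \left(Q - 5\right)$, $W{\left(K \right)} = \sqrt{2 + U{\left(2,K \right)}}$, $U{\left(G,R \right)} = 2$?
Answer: $168$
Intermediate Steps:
$l{\left(P \right)} = 4$ ($l{\left(P \right)} = 4 - \left(P - P\right) = 4 - 0 = 4 + 0 = 4$)
$W{\left(K \right)} = 2$ ($W{\left(K \right)} = \sqrt{2 + 2} = \sqrt{4} = 2$)
$n{\left(Q \right)} = 2 Q \left(-5 + Q\right)$
$\left(l{\left(-6 \right)} + W{\left(2 \right)}\right) n{\left(-2 \right)} = \left(4 + 2\right) 2 \left(-2\right) \left(-5 - 2\right) = 6 \cdot 2 \left(-2\right) \left(-7\right) = 6 \cdot 28 = 168$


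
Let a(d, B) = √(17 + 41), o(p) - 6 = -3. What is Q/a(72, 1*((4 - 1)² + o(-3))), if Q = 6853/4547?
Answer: 6853*√58/263726 ≈ 0.19790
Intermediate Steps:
o(p) = 3 (o(p) = 6 - 3 = 3)
a(d, B) = √58
Q = 6853/4547 (Q = 6853*(1/4547) = 6853/4547 ≈ 1.5071)
Q/a(72, 1*((4 - 1)² + o(-3))) = 6853/(4547*(√58)) = 6853*(√58/58)/4547 = 6853*√58/263726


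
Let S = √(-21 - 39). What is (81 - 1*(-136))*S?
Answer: 434*I*√15 ≈ 1680.9*I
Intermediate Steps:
S = 2*I*√15 (S = √(-60) = 2*I*√15 ≈ 7.746*I)
(81 - 1*(-136))*S = (81 - 1*(-136))*(2*I*√15) = (81 + 136)*(2*I*√15) = 217*(2*I*√15) = 434*I*√15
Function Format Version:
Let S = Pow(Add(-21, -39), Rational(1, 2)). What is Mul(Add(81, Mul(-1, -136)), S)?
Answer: Mul(434, I, Pow(15, Rational(1, 2))) ≈ Mul(1680.9, I)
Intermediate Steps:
S = Mul(2, I, Pow(15, Rational(1, 2))) (S = Pow(-60, Rational(1, 2)) = Mul(2, I, Pow(15, Rational(1, 2))) ≈ Mul(7.7460, I))
Mul(Add(81, Mul(-1, -136)), S) = Mul(Add(81, Mul(-1, -136)), Mul(2, I, Pow(15, Rational(1, 2)))) = Mul(Add(81, 136), Mul(2, I, Pow(15, Rational(1, 2)))) = Mul(217, Mul(2, I, Pow(15, Rational(1, 2)))) = Mul(434, I, Pow(15, Rational(1, 2)))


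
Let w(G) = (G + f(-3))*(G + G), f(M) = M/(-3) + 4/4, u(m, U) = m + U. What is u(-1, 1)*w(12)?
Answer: 0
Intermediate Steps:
u(m, U) = U + m
f(M) = 1 - M/3 (f(M) = M*(-1/3) + 4*(1/4) = -M/3 + 1 = 1 - M/3)
w(G) = 2*G*(2 + G) (w(G) = (G + (1 - 1/3*(-3)))*(G + G) = (G + (1 + 1))*(2*G) = (G + 2)*(2*G) = (2 + G)*(2*G) = 2*G*(2 + G))
u(-1, 1)*w(12) = (1 - 1)*(2*12*(2 + 12)) = 0*(2*12*14) = 0*336 = 0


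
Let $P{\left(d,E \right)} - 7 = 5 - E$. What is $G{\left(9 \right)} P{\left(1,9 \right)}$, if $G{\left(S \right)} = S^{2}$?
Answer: $243$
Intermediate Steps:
$P{\left(d,E \right)} = 12 - E$ ($P{\left(d,E \right)} = 7 - \left(-5 + E\right) = 12 - E$)
$G{\left(9 \right)} P{\left(1,9 \right)} = 9^{2} \left(12 - 9\right) = 81 \left(12 - 9\right) = 81 \cdot 3 = 243$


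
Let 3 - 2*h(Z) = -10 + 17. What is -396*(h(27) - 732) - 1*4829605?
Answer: -4538941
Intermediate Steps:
h(Z) = -2 (h(Z) = 3/2 - (-10 + 17)/2 = 3/2 - 1/2*7 = 3/2 - 7/2 = -2)
-396*(h(27) - 732) - 1*4829605 = -396*(-2 - 732) - 1*4829605 = -396*(-734) - 4829605 = 290664 - 4829605 = -4538941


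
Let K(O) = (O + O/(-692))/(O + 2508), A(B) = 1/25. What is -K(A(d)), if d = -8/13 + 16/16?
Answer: -691/43389092 ≈ -1.5926e-5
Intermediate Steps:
d = 5/13 (d = -8*1/13 + 16*(1/16) = -8/13 + 1 = 5/13 ≈ 0.38462)
A(B) = 1/25
K(O) = 691*O/(692*(2508 + O)) (K(O) = (O + O*(-1/692))/(2508 + O) = (O - O/692)/(2508 + O) = (691*O/692)/(2508 + O) = 691*O/(692*(2508 + O)))
-K(A(d)) = -691/(692*25*(2508 + 1/25)) = -691/(692*25*62701/25) = -691*25/(692*25*62701) = -1*691/43389092 = -691/43389092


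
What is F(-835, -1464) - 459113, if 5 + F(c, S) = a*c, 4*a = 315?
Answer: -2099497/4 ≈ -5.2487e+5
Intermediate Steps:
a = 315/4 (a = (¼)*315 = 315/4 ≈ 78.750)
F(c, S) = -5 + 315*c/4
F(-835, -1464) - 459113 = (-5 + (315/4)*(-835)) - 459113 = (-5 - 263025/4) - 459113 = -263045/4 - 459113 = -2099497/4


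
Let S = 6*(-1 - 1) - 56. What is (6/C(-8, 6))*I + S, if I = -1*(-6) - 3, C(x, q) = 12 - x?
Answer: -671/10 ≈ -67.100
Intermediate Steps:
I = 3 (I = 6 - 3 = 3)
S = -68 (S = 6*(-2) - 56 = -12 - 56 = -68)
(6/C(-8, 6))*I + S = (6/(12 - 1*(-8)))*3 - 68 = (6/(12 + 8))*3 - 68 = (6/20)*3 - 68 = (6*(1/20))*3 - 68 = (3/10)*3 - 68 = 9/10 - 68 = -671/10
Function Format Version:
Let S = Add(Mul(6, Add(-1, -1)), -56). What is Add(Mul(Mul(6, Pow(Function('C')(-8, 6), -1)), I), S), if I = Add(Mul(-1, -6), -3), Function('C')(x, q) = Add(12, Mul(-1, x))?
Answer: Rational(-671, 10) ≈ -67.100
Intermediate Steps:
I = 3 (I = Add(6, -3) = 3)
S = -68 (S = Add(Mul(6, -2), -56) = Add(-12, -56) = -68)
Add(Mul(Mul(6, Pow(Function('C')(-8, 6), -1)), I), S) = Add(Mul(Mul(6, Pow(Add(12, Mul(-1, -8)), -1)), 3), -68) = Add(Mul(Mul(6, Pow(Add(12, 8), -1)), 3), -68) = Add(Mul(Mul(6, Pow(20, -1)), 3), -68) = Add(Mul(Mul(6, Rational(1, 20)), 3), -68) = Add(Mul(Rational(3, 10), 3), -68) = Add(Rational(9, 10), -68) = Rational(-671, 10)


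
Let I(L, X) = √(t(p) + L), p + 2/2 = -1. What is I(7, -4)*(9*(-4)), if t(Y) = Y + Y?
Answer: -36*√3 ≈ -62.354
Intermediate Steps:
p = -2 (p = -1 - 1 = -2)
t(Y) = 2*Y
I(L, X) = √(-4 + L) (I(L, X) = √(2*(-2) + L) = √(-4 + L))
I(7, -4)*(9*(-4)) = √(-4 + 7)*(9*(-4)) = √3*(-36) = -36*√3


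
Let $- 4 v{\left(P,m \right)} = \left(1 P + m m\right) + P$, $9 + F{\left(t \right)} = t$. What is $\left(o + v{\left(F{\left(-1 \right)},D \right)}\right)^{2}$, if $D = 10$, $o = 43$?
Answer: $529$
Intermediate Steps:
$F{\left(t \right)} = -9 + t$
$v{\left(P,m \right)} = - \frac{P}{2} - \frac{m^{2}}{4}$ ($v{\left(P,m \right)} = - \frac{\left(1 P + m m\right) + P}{4} = - \frac{\left(P + m^{2}\right) + P}{4} = - \frac{m^{2} + 2 P}{4} = - \frac{P}{2} - \frac{m^{2}}{4}$)
$\left(o + v{\left(F{\left(-1 \right)},D \right)}\right)^{2} = \left(43 - \left(25 + \frac{-9 - 1}{2}\right)\right)^{2} = \left(43 - 20\right)^{2} = 23^{2} = 529$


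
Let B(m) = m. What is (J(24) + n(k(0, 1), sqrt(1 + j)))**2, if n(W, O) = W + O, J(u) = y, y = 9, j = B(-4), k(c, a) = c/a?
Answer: (9 + I*sqrt(3))**2 ≈ 78.0 + 31.177*I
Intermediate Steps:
j = -4
J(u) = 9
n(W, O) = O + W
(J(24) + n(k(0, 1), sqrt(1 + j)))**2 = (9 + (sqrt(1 - 4) + 0/1))**2 = (9 + (sqrt(-3) + 0*1))**2 = (9 + (I*sqrt(3) + 0))**2 = (9 + I*sqrt(3))**2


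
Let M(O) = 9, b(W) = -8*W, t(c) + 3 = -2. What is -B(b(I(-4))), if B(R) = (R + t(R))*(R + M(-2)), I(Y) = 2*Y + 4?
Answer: -1107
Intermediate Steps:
t(c) = -5 (t(c) = -3 - 2 = -5)
I(Y) = 4 + 2*Y
B(R) = (-5 + R)*(9 + R) (B(R) = (R - 5)*(R + 9) = (-5 + R)*(9 + R))
-B(b(I(-4))) = -(-45 + (-8*(4 + 2*(-4)))² + 4*(-8*(4 + 2*(-4)))) = -(-45 + (-8*(4 - 8))² + 4*(-8*(4 - 8))) = -(-45 + (-8*(-4))² + 4*(-8*(-4))) = -(-45 + 32² + 4*32) = -(-45 + 1024 + 128) = -1*1107 = -1107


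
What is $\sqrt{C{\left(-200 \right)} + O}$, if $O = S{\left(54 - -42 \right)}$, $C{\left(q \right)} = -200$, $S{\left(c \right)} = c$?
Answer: $2 i \sqrt{26} \approx 10.198 i$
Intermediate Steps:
$O = 96$ ($O = 54 - -42 = 54 + 42 = 96$)
$\sqrt{C{\left(-200 \right)} + O} = \sqrt{-200 + 96} = \sqrt{-104} = 2 i \sqrt{26}$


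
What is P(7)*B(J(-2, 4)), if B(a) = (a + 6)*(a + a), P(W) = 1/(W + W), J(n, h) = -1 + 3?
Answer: 16/7 ≈ 2.2857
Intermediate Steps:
J(n, h) = 2
P(W) = 1/(2*W)
B(a) = 2*a*(6 + a) (B(a) = (6 + a)*(2*a) = 2*a*(6 + a))
P(7)*B(J(-2, 4)) = ((½)/7)*(2*2*(6 + 2)) = ((½)*(⅐))*(2*2*8) = (1/14)*32 = 16/7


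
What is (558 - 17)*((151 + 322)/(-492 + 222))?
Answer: -255893/270 ≈ -947.75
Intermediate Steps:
(558 - 17)*((151 + 322)/(-492 + 222)) = 541*(473/(-270)) = 541*(473*(-1/270)) = 541*(-473/270) = -255893/270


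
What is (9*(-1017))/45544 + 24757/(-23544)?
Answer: -20984860/16754499 ≈ -1.2525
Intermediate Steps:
(9*(-1017))/45544 + 24757/(-23544) = -9153*1/45544 + 24757*(-1/23544) = -9153/45544 - 24757/23544 = -20984860/16754499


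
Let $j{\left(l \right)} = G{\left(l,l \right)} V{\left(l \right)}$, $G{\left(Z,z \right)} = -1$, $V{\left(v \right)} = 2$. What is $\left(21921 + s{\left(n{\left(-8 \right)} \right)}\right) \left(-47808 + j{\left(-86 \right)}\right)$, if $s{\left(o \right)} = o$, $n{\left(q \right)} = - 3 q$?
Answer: $-1049190450$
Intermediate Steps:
$j{\left(l \right)} = -2$ ($j{\left(l \right)} = \left(-1\right) 2 = -2$)
$\left(21921 + s{\left(n{\left(-8 \right)} \right)}\right) \left(-47808 + j{\left(-86 \right)}\right) = \left(21921 - -24\right) \left(-47808 - 2\right) = \left(21921 + 24\right) \left(-47810\right) = 21945 \left(-47810\right) = -1049190450$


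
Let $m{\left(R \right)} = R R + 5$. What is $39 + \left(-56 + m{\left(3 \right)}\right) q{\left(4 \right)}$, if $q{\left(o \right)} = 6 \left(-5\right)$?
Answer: $1299$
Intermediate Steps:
$q{\left(o \right)} = -30$
$m{\left(R \right)} = 5 + R^{2}$ ($m{\left(R \right)} = R^{2} + 5 = 5 + R^{2}$)
$39 + \left(-56 + m{\left(3 \right)}\right) q{\left(4 \right)} = 39 + \left(-56 + \left(5 + 3^{2}\right)\right) \left(-30\right) = 39 + \left(-56 + \left(5 + 9\right)\right) \left(-30\right) = 39 + \left(-56 + 14\right) \left(-30\right) = 39 - -1260 = 39 + 1260 = 1299$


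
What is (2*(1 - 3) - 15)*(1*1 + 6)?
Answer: -133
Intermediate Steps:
(2*(1 - 3) - 15)*(1*1 + 6) = (2*(-2) - 15)*(1 + 6) = (-4 - 15)*7 = -19*7 = -133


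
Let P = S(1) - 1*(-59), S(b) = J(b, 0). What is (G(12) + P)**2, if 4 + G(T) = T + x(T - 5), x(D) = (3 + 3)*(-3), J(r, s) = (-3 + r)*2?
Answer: 2025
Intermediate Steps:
J(r, s) = -6 + 2*r
S(b) = -6 + 2*b
x(D) = -18 (x(D) = 6*(-3) = -18)
G(T) = -22 + T (G(T) = -4 + (T - 18) = -4 + (-18 + T) = -22 + T)
P = 55 (P = (-6 + 2*1) - 1*(-59) = (-6 + 2) + 59 = -4 + 59 = 55)
(G(12) + P)**2 = ((-22 + 12) + 55)**2 = (-10 + 55)**2 = 45**2 = 2025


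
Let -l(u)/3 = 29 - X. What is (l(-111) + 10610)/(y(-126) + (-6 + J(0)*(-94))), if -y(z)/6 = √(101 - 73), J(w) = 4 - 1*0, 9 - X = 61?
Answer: -1980097/72458 + 31101*√7/36229 ≈ -25.056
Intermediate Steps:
X = -52 (X = 9 - 1*61 = 9 - 61 = -52)
J(w) = 4 (J(w) = 4 + 0 = 4)
l(u) = -243 (l(u) = -3*(29 - 1*(-52)) = -3*(29 + 52) = -3*81 = -243)
y(z) = -12*√7 (y(z) = -6*√(101 - 73) = -12*√7)
(l(-111) + 10610)/(y(-126) + (-6 + J(0)*(-94))) = (-243 + 10610)/(-12*√7 + (-6 + 4*(-94))) = 10367/(-12*√7 + (-6 - 376)) = 10367/(-12*√7 - 382) = 10367/(-382 - 12*√7)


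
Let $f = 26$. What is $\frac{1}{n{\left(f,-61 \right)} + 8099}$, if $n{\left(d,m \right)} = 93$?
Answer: $\frac{1}{8192} \approx 0.00012207$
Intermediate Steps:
$\frac{1}{n{\left(f,-61 \right)} + 8099} = \frac{1}{93 + 8099} = \frac{1}{8192}$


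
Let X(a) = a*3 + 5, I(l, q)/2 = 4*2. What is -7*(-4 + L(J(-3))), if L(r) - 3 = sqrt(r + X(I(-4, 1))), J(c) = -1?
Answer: 7 - 14*sqrt(13) ≈ -43.478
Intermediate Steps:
I(l, q) = 16 (I(l, q) = 2*(4*2) = 2*8 = 16)
X(a) = 5 + 3*a (X(a) = 3*a + 5 = 5 + 3*a)
L(r) = 3 + sqrt(53 + r) (L(r) = 3 + sqrt(r + (5 + 3*16)) = 3 + sqrt(r + (5 + 48)) = 3 + sqrt(r + 53) = 3 + sqrt(53 + r))
-7*(-4 + L(J(-3))) = -7*(-4 + (3 + sqrt(53 - 1))) = -7*(-4 + (3 + sqrt(52))) = -7*(-4 + (3 + 2*sqrt(13))) = -7*(-1 + 2*sqrt(13)) = 7 - 14*sqrt(13)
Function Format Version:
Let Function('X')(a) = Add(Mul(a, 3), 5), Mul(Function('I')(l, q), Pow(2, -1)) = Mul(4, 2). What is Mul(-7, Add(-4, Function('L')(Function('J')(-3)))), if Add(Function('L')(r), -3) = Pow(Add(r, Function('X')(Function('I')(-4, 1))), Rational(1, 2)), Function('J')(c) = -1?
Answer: Add(7, Mul(-14, Pow(13, Rational(1, 2)))) ≈ -43.478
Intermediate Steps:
Function('I')(l, q) = 16 (Function('I')(l, q) = Mul(2, Mul(4, 2)) = Mul(2, 8) = 16)
Function('X')(a) = Add(5, Mul(3, a)) (Function('X')(a) = Add(Mul(3, a), 5) = Add(5, Mul(3, a)))
Function('L')(r) = Add(3, Pow(Add(53, r), Rational(1, 2))) (Function('L')(r) = Add(3, Pow(Add(r, Add(5, Mul(3, 16))), Rational(1, 2))) = Add(3, Pow(Add(r, Add(5, 48)), Rational(1, 2))) = Add(3, Pow(Add(r, 53), Rational(1, 2))) = Add(3, Pow(Add(53, r), Rational(1, 2))))
Mul(-7, Add(-4, Function('L')(Function('J')(-3)))) = Mul(-7, Add(-4, Add(3, Pow(Add(53, -1), Rational(1, 2))))) = Mul(-7, Add(-4, Add(3, Pow(52, Rational(1, 2))))) = Mul(-7, Add(-4, Add(3, Mul(2, Pow(13, Rational(1, 2)))))) = Mul(-7, Add(-1, Mul(2, Pow(13, Rational(1, 2))))) = Add(7, Mul(-14, Pow(13, Rational(1, 2))))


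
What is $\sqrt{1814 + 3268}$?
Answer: $11 \sqrt{42} \approx 71.288$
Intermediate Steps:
$\sqrt{1814 + 3268} = \sqrt{5082} = 11 \sqrt{42}$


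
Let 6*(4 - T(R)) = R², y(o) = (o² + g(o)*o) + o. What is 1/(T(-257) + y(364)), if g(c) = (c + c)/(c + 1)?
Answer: 2190/268454227 ≈ 8.1578e-6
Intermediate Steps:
g(c) = 2*c/(1 + c) (g(c) = (2*c)/(1 + c) = 2*c/(1 + c))
y(o) = o + o² + 2*o²/(1 + o) (y(o) = (o² + (2*o/(1 + o))*o) + o = (o² + 2*o²/(1 + o)) + o = o + o² + 2*o²/(1 + o))
T(R) = 4 - R²/6
1/(T(-257) + y(364)) = 1/((4 - ⅙*(-257)²) + 364*((1 + 364)² + 2*364)/(1 + 364)) = 1/((4 - ⅙*66049) + 364*(365² + 728)/365) = 1/((4 - 66049/6) + 364*(1/365)*(133225 + 728)) = 1/(-66025/6 + 364*(1/365)*133953) = 1/(-66025/6 + 48758892/365) = 1/(268454227/2190) = 2190/268454227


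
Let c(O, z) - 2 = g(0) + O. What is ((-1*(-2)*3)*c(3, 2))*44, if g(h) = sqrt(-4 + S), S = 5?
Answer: 1584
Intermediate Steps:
g(h) = 1 (g(h) = sqrt(-4 + 5) = sqrt(1) = 1)
c(O, z) = 3 + O (c(O, z) = 2 + (1 + O) = 3 + O)
((-1*(-2)*3)*c(3, 2))*44 = ((-1*(-2)*3)*(3 + 3))*44 = ((2*3)*6)*44 = (6*6)*44 = 36*44 = 1584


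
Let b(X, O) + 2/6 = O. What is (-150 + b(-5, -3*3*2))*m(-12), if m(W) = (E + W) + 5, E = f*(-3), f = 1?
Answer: 5050/3 ≈ 1683.3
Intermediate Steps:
b(X, O) = -⅓ + O
E = -3 (E = 1*(-3) = -3)
m(W) = 2 + W (m(W) = (-3 + W) + 5 = 2 + W)
(-150 + b(-5, -3*3*2))*m(-12) = (-150 + (-⅓ - 3*3*2))*(2 - 12) = (-150 + (-⅓ - 9*2))*(-10) = (-150 + (-⅓ - 18))*(-10) = (-150 - 55/3)*(-10) = -505/3*(-10) = 5050/3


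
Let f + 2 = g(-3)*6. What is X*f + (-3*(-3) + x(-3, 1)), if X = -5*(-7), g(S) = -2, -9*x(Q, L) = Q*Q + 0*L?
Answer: -482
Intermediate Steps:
x(Q, L) = -Q²/9 (x(Q, L) = -(Q*Q + 0*L)/9 = -(Q² + 0)/9 = -Q²/9)
X = 35
f = -14 (f = -2 - 2*6 = -2 - 12 = -14)
X*f + (-3*(-3) + x(-3, 1)) = 35*(-14) + (-3*(-3) - ⅑*(-3)²) = -490 + (9 - ⅑*9) = -490 + (9 - 1) = -490 + 8 = -482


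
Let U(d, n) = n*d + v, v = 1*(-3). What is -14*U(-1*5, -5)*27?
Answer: -8316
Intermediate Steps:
v = -3
U(d, n) = -3 + d*n (U(d, n) = n*d - 3 = d*n - 3 = -3 + d*n)
-14*U(-1*5, -5)*27 = -14*(-3 - 1*5*(-5))*27 = -14*(-3 - 5*(-5))*27 = -14*(-3 + 25)*27 = -14*22*27 = -308*27 = -8316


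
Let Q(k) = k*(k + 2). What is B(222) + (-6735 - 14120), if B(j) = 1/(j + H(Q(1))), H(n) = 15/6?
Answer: -9363893/449 ≈ -20855.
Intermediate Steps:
Q(k) = k*(2 + k)
H(n) = 5/2 (H(n) = 15*(⅙) = 5/2)
B(j) = 1/(5/2 + j) (B(j) = 1/(j + 5/2) = 1/(5/2 + j))
B(222) + (-6735 - 14120) = 2/(5 + 2*222) + (-6735 - 14120) = 2/(5 + 444) - 20855 = 2/449 - 20855 = -9363893/449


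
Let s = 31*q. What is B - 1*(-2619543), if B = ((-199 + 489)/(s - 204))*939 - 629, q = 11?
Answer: 359063528/137 ≈ 2.6209e+6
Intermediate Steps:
s = 341 (s = 31*11 = 341)
B = 186137/137 (B = ((-199 + 489)/(341 - 204))*939 - 629 = (290/137)*939 - 629 = 272310/137 - 629 = 186137/137 ≈ 1358.7)
B - 1*(-2619543) = 186137/137 - 1*(-2619543) = 186137/137 + 2619543 = 359063528/137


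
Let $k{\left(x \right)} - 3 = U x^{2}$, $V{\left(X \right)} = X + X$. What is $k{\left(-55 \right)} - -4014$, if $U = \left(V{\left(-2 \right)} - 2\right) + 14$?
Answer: $28217$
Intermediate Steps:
$V{\left(X \right)} = 2 X$
$U = 8$ ($U = \left(2 \left(-2\right) - 2\right) + 14 = \left(-4 - 2\right) + 14 = -6 + 14 = 8$)
$k{\left(x \right)} = 3 + 8 x^{2}$
$k{\left(-55 \right)} - -4014 = \left(3 + 8 \left(-55\right)^{2}\right) - -4014 = \left(3 + 8 \cdot 3025\right) + 4014 = \left(3 + 24200\right) + 4014 = 24203 + 4014 = 28217$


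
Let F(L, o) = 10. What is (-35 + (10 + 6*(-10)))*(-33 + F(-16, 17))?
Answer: 1955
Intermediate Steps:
(-35 + (10 + 6*(-10)))*(-33 + F(-16, 17)) = (-35 + (10 + 6*(-10)))*(-33 + 10) = (-35 + (10 - 60))*(-23) = (-35 - 50)*(-23) = -85*(-23) = 1955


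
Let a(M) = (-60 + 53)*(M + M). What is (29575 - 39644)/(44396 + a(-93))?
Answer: -10069/45698 ≈ -0.22034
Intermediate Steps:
a(M) = -14*M
(29575 - 39644)/(44396 + a(-93)) = (29575 - 39644)/(44396 - 14*(-93)) = -10069/(44396 + 1302) = -10069/45698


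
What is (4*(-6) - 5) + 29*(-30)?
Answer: -899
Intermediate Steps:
(4*(-6) - 5) + 29*(-30) = (-24 - 5) - 870 = -29 - 870 = -899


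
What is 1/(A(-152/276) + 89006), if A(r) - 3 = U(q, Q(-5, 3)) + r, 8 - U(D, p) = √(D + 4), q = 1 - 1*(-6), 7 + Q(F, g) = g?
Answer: 423807315/37725822305854 + 4761*√11/37725822305854 ≈ 1.1234e-5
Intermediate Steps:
Q(F, g) = -7 + g
q = 7 (q = 1 + 6 = 7)
U(D, p) = 8 - √(4 + D) (U(D, p) = 8 - √(D + 4) = 8 - √(4 + D))
A(r) = 11 + r - √11 (A(r) = 3 + ((8 - √(4 + 7)) + r) = 3 + ((8 - √11) + r) = 3 + (8 + r - √11) = 11 + r - √11)
1/(A(-152/276) + 89006) = 1/((11 - 152/276 - √11) + 89006) = 1/((11 - 152*1/276 - √11) + 89006) = 1/((11 - 38/69 - √11) + 89006) = 1/((721/69 - √11) + 89006) = 1/(6142135/69 - √11)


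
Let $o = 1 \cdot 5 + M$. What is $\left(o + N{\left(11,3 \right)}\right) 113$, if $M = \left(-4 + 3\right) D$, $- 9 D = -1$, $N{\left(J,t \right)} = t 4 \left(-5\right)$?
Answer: $- \frac{56048}{9} \approx -6227.6$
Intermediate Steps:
$N{\left(J,t \right)} = - 20 t$ ($N{\left(J,t \right)} = 4 t \left(-5\right) = - 20 t$)
$D = \frac{1}{9}$ ($D = \left(- \frac{1}{9}\right) \left(-1\right) = \frac{1}{9} \approx 0.11111$)
$M = - \frac{1}{9}$ ($M = \left(-4 + 3\right) \frac{1}{9} = \left(-1\right) \frac{1}{9} = - \frac{1}{9} \approx -0.11111$)
$o = \frac{44}{9}$ ($o = 1 \cdot 5 - \frac{1}{9} = 5 - \frac{1}{9} = \frac{44}{9} \approx 4.8889$)
$\left(o + N{\left(11,3 \right)}\right) 113 = \left(\frac{44}{9} - 60\right) 113 = \left(- \frac{496}{9}\right) 113 = - \frac{56048}{9}$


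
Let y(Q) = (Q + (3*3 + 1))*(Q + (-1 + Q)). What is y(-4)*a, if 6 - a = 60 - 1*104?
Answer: -2700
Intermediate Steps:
y(Q) = (-1 + 2*Q)*(10 + Q) (y(Q) = (Q + (9 + 1))*(-1 + 2*Q) = (Q + 10)*(-1 + 2*Q) = (10 + Q)*(-1 + 2*Q) = (-1 + 2*Q)*(10 + Q))
a = 50 (a = 6 - (60 - 1*104) = 6 - (60 - 104) = 6 - 1*(-44) = 6 + 44 = 50)
y(-4)*a = (-10 + 2*(-4)² + 19*(-4))*50 = (-10 + 2*16 - 76)*50 = (-10 + 32 - 76)*50 = -54*50 = -2700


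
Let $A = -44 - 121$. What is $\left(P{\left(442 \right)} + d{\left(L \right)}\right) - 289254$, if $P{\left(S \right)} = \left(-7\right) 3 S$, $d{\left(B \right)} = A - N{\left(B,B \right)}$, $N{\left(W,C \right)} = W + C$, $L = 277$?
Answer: $-299255$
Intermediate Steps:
$N{\left(W,C \right)} = C + W$
$A = -165$ ($A = -44 - 121 = -165$)
$d{\left(B \right)} = -165 - 2 B$ ($d{\left(B \right)} = -165 - \left(B + B\right) = -165 - 2 B$)
$P{\left(S \right)} = - 21 S$
$\left(P{\left(442 \right)} + d{\left(L \right)}\right) - 289254 = \left(\left(-21\right) 442 - 719\right) - 289254 = \left(-9282 - 719\right) - 289254 = -10001 - 289254 = -299255$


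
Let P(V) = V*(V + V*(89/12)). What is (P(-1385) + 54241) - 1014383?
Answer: 182219021/12 ≈ 1.5185e+7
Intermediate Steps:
P(V) = 101*V²/12 (P(V) = V*(V + V*(89*(1/12))) = V*(V + V*(89/12)) = V*(V + 89*V/12) = V*(101*V/12) = 101*V²/12)
(P(-1385) + 54241) - 1014383 = ((101/12)*(-1385)² + 54241) - 1014383 = ((101/12)*1918225 + 54241) - 1014383 = (193740725/12 + 54241) - 1014383 = 194391617/12 - 1014383 = 182219021/12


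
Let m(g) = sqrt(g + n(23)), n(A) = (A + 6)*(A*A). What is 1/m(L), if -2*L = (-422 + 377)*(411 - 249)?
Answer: sqrt(18986)/18986 ≈ 0.0072574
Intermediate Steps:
L = 3645 (L = -(-422 + 377)*(411 - 249)/2 = -(-45)*162/2 = -1/2*(-7290) = 3645)
n(A) = A**2*(6 + A) (n(A) = (6 + A)*A**2 = A**2*(6 + A))
m(g) = sqrt(15341 + g) (m(g) = sqrt(g + 23**2*(6 + 23)) = sqrt(g + 529*29) = sqrt(g + 15341) = sqrt(15341 + g))
1/m(L) = 1/(sqrt(15341 + 3645)) = 1/(sqrt(18986)) = sqrt(18986)/18986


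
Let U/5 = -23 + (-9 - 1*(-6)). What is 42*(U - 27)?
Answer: -6594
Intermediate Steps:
U = -130 (U = 5*(-23 + (-9 - 1*(-6))) = 5*(-23 + (-9 + 6)) = 5*(-23 - 3) = 5*(-26) = -130)
42*(U - 27) = 42*(-130 - 27) = 42*(-157) = -6594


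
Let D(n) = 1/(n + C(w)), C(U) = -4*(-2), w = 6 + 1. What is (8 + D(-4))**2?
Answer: 1089/16 ≈ 68.063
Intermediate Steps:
w = 7
C(U) = 8
D(n) = 1/(8 + n) (D(n) = 1/(n + 8) = 1/(8 + n))
(8 + D(-4))**2 = (8 + 1/(8 - 4))**2 = (8 + 1/4)**2 = (33/4)**2 = 1089/16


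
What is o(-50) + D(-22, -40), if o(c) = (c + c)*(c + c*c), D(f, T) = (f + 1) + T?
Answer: -245061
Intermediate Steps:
D(f, T) = 1 + T + f (D(f, T) = (1 + f) + T = 1 + T + f)
o(c) = 2*c*(c + c²) (o(c) = (2*c)*(c + c²) = 2*c*(c + c²))
o(-50) + D(-22, -40) = 2*(-50)²*(1 - 50) + (1 - 40 - 22) = 2*2500*(-49) - 61 = -245000 - 61 = -245061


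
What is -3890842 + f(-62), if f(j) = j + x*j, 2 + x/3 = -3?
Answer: -3889974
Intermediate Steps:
x = -15 (x = -6 + 3*(-3) = -6 - 9 = -15)
f(j) = -14*j (f(j) = j - 15*j = -14*j)
-3890842 + f(-62) = -3890842 - 14*(-62) = -3890842 + 868 = -3889974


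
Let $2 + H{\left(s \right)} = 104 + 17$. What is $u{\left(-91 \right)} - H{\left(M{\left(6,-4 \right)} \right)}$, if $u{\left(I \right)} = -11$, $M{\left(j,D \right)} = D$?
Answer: $-130$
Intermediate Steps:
$H{\left(s \right)} = 119$ ($H{\left(s \right)} = -2 + \left(104 + 17\right) = -2 + 121 = 119$)
$u{\left(-91 \right)} - H{\left(M{\left(6,-4 \right)} \right)} = -11 - 119 = -130$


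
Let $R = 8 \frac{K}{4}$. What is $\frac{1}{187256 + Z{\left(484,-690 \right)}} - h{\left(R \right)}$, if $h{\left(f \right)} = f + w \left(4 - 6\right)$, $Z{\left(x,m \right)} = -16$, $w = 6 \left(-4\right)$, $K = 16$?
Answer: $- \frac{14979199}{187240} \approx -80.0$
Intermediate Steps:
$w = -24$
$R = 32$ ($R = 8 \cdot \frac{16}{4} = 8 \cdot 16 \cdot \frac{1}{4} = 8 \cdot 4 = 32$)
$h{\left(f \right)} = 48 + f$ ($h{\left(f \right)} = f - 24 \left(4 - 6\right) = f - -48 = f + 48 = 48 + f$)
$\frac{1}{187256 + Z{\left(484,-690 \right)}} - h{\left(R \right)} = \frac{1}{187256 - 16} - \left(48 + 32\right) = \frac{1}{187240} - 80 = - \frac{14979199}{187240}$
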